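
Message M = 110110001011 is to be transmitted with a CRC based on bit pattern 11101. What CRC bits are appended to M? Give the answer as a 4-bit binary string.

Append 4 zeros: 1101100010110000. Divide by 11101 (XOR where the leading bit is 1):
  pos 0: 11011 XOR 11101 = 00110
  pos 2: 11000 XOR 11101 = 00101
  pos 4: 10101 XOR 11101 = 01000
  pos 5: 10000 XOR 11101 = 01101
  pos 6: 11011 XOR 11101 = 00110
  pos 8: 11010 XOR 11101 = 00111
  pos 10: 11100 XOR 11101 = 00001
Remainder (last 4 bits) = 0010. This is the CRC / FCS.

0010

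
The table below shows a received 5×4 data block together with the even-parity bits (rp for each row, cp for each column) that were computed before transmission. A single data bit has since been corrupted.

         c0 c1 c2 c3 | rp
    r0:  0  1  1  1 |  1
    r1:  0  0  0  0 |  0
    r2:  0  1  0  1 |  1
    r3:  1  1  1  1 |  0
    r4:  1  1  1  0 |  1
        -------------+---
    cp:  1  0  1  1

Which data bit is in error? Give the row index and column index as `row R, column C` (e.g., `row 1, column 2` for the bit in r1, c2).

row 2, column 0

Recompute each row's even parity and compare to rp:
  r0: data parity 1, sent rp 1 → ok
  r1: data parity 0, sent rp 0 → ok
  r2: data parity 0, sent rp 1 → mismatch
  r3: data parity 0, sent rp 0 → ok
  r4: data parity 1, sent rp 1 → ok
Recompute each column's even parity and compare to cp:
  c0: data parity 0, sent cp 1 → mismatch
  c1: data parity 0, sent cp 0 → ok
  c2: data parity 1, sent cp 1 → ok
  c3: data parity 1, sent cp 1 → ok
Exactly one row (r2) and one column (c0) fail → the flipped bit is at their intersection.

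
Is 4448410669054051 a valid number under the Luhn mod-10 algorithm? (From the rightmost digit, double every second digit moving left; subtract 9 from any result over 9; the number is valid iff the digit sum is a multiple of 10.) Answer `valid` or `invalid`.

valid

From the right, keep odd positions and double even positions (subtract 9 from any doubled value over 9):
  doubled (positions 2,4,...): 1 8 0 3 0 8 8 8 → sum 36
  kept (positions 1,3,...): 1 0 5 9 6 1 8 4 → sum 34
Total = 70.
70 mod 10 = 0, so the number is valid.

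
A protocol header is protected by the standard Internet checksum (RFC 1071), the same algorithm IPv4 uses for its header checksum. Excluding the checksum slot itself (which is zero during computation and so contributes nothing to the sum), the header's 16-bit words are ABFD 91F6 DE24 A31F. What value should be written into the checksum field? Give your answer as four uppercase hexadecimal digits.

One's-complement addition (fold any carry out of bit 15 back into bit 0):
  0xABFD + 0x91F6 = 0x13DF3 → wrap carry → 0x3DF4
  0x3DF4 + 0xDE24 = 0x11C18 → wrap carry → 0x1C19
  0x1C19 + 0xA31F = 0x0BF38
One's-complement sum = 0xBF38.
Checksum = ~0xBF38 & 0xFFFF = 0x40C7.

40C7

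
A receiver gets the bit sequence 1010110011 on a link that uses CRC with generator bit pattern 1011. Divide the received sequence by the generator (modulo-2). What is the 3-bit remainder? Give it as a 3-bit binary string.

111

Modulo-2 division of 1010110011 by 1011:
  pos 0: 1010 XOR 1011 = 0001
  pos 3: 1110 XOR 1011 = 0101
  pos 4: 1010 XOR 1011 = 0001
Remainder = 111 (nonzero — an error is detected).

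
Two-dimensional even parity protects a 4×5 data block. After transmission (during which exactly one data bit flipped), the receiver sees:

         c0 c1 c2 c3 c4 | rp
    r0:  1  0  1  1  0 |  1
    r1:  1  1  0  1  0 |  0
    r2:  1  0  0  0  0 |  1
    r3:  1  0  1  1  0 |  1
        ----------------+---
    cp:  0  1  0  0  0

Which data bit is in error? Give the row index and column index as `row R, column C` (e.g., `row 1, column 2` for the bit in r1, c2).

row 1, column 3

Recompute each row's even parity and compare to rp:
  r0: data parity 1, sent rp 1 → ok
  r1: data parity 1, sent rp 0 → mismatch
  r2: data parity 1, sent rp 1 → ok
  r3: data parity 1, sent rp 1 → ok
Recompute each column's even parity and compare to cp:
  c0: data parity 0, sent cp 0 → ok
  c1: data parity 1, sent cp 1 → ok
  c2: data parity 0, sent cp 0 → ok
  c3: data parity 1, sent cp 0 → mismatch
  c4: data parity 0, sent cp 0 → ok
Exactly one row (r1) and one column (c3) fail → the flipped bit is at their intersection.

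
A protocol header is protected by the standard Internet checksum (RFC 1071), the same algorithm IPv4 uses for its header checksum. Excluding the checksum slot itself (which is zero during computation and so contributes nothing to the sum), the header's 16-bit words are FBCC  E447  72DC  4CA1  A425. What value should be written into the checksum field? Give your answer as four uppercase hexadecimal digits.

One's-complement addition (fold any carry out of bit 15 back into bit 0):
  0xFBCC + 0xE447 = 0x1E013 → wrap carry → 0xE014
  0xE014 + 0x72DC = 0x152F0 → wrap carry → 0x52F1
  0x52F1 + 0x4CA1 = 0x09F92
  0x9F92 + 0xA425 = 0x143B7 → wrap carry → 0x43B8
One's-complement sum = 0x43B8.
Checksum = ~0x43B8 & 0xFFFF = 0xBC47.

BC47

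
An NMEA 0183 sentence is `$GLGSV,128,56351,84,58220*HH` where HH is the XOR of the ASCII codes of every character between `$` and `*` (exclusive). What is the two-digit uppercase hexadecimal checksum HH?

XOR the ASCII codes of the payload characters:
  'G' = 0x47 → acc = 0x47
  'L' = 0x4C → acc = 0x0B
  'G' = 0x47 → acc = 0x4C
  'S' = 0x53 → acc = 0x1F
  'V' = 0x56 → acc = 0x49
  ',' = 0x2C → acc = 0x65
  '1' = 0x31 → acc = 0x54
  '2' = 0x32 → acc = 0x66
  '8' = 0x38 → acc = 0x5E
  ',' = 0x2C → acc = 0x72
  '5' = 0x35 → acc = 0x47
  '6' = 0x36 → acc = 0x71
  '3' = 0x33 → acc = 0x42
  '5' = 0x35 → acc = 0x77
  '1' = 0x31 → acc = 0x46
  ',' = 0x2C → acc = 0x6A
  '8' = 0x38 → acc = 0x52
  '4' = 0x34 → acc = 0x66
  ',' = 0x2C → acc = 0x4A
  '5' = 0x35 → acc = 0x7F
  '8' = 0x38 → acc = 0x47
  '2' = 0x32 → acc = 0x75
  '2' = 0x32 → acc = 0x47
  '0' = 0x30 → acc = 0x77
Checksum = 0x77.

77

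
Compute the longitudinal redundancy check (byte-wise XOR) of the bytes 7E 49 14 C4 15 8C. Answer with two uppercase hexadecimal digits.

7E

XOR the bytes together:
  start with 0x7E
  0x7E ⊕ 0x49 = 0x37
  0x37 ⊕ 0x14 = 0x23
  0x23 ⊕ 0xC4 = 0xE7
  0xE7 ⊕ 0x15 = 0xF2
  0xF2 ⊕ 0x8C = 0x7E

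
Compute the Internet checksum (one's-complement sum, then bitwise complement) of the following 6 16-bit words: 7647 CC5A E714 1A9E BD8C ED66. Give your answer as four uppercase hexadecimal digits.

10B7

One's-complement addition (fold any carry out of bit 15 back into bit 0):
  0x7647 + 0xCC5A = 0x142A1 → wrap carry → 0x42A2
  0x42A2 + 0xE714 = 0x129B6 → wrap carry → 0x29B7
  0x29B7 + 0x1A9E = 0x04455
  0x4455 + 0xBD8C = 0x101E1 → wrap carry → 0x01E2
  0x01E2 + 0xED66 = 0x0EF48
One's-complement sum = 0xEF48.
Checksum = ~0xEF48 & 0xFFFF = 0x10B7.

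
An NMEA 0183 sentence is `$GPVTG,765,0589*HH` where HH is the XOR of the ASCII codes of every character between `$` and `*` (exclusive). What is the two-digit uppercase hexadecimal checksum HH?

XOR the ASCII codes of the payload characters:
  'G' = 0x47 → acc = 0x47
  'P' = 0x50 → acc = 0x17
  'V' = 0x56 → acc = 0x41
  'T' = 0x54 → acc = 0x15
  'G' = 0x47 → acc = 0x52
  ',' = 0x2C → acc = 0x7E
  '7' = 0x37 → acc = 0x49
  '6' = 0x36 → acc = 0x7F
  '5' = 0x35 → acc = 0x4A
  ',' = 0x2C → acc = 0x66
  '0' = 0x30 → acc = 0x56
  '5' = 0x35 → acc = 0x63
  '8' = 0x38 → acc = 0x5B
  '9' = 0x39 → acc = 0x62
Checksum = 0x62.

62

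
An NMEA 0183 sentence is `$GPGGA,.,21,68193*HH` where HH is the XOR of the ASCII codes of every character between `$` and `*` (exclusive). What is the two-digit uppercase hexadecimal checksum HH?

XOR the ASCII codes of the payload characters:
  'G' = 0x47 → acc = 0x47
  'P' = 0x50 → acc = 0x17
  'G' = 0x47 → acc = 0x50
  'G' = 0x47 → acc = 0x17
  'A' = 0x41 → acc = 0x56
  ',' = 0x2C → acc = 0x7A
  '.' = 0x2E → acc = 0x54
  ',' = 0x2C → acc = 0x78
  '2' = 0x32 → acc = 0x4A
  '1' = 0x31 → acc = 0x7B
  ',' = 0x2C → acc = 0x57
  '6' = 0x36 → acc = 0x61
  '8' = 0x38 → acc = 0x59
  '1' = 0x31 → acc = 0x68
  '9' = 0x39 → acc = 0x51
  '3' = 0x33 → acc = 0x62
Checksum = 0x62.

62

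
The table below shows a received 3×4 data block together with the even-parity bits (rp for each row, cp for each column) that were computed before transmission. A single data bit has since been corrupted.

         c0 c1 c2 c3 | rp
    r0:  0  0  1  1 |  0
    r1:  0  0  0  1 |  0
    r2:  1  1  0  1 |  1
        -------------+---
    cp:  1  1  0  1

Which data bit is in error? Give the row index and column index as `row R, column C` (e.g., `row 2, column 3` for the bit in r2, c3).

row 1, column 2

Recompute each row's even parity and compare to rp:
  r0: data parity 0, sent rp 0 → ok
  r1: data parity 1, sent rp 0 → mismatch
  r2: data parity 1, sent rp 1 → ok
Recompute each column's even parity and compare to cp:
  c0: data parity 1, sent cp 1 → ok
  c1: data parity 1, sent cp 1 → ok
  c2: data parity 1, sent cp 0 → mismatch
  c3: data parity 1, sent cp 1 → ok
Exactly one row (r1) and one column (c2) fail → the flipped bit is at their intersection.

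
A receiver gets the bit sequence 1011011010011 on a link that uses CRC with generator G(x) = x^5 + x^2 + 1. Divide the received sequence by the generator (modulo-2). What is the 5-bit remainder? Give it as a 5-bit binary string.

01000

Modulo-2 division of 1011011010011 by 100101:
  pos 0: 101101 XOR 100101 = 001000
  pos 2: 100010 XOR 100101 = 000111
  pos 5: 111100 XOR 100101 = 011001
  pos 6: 110011 XOR 100101 = 010110
  pos 7: 101101 XOR 100101 = 001000
Remainder = 01000 (nonzero — an error is detected).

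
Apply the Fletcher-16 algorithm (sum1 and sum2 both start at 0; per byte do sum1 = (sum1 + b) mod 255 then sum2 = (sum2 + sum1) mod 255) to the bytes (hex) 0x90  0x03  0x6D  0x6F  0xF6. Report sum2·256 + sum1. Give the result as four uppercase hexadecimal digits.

FC67

Running sums (mod 255):
  after byte 0 (0x90): sum1=144, sum2=144
  after byte 1 (0x03): sum1=147, sum2=36
  after byte 2 (0x6D): sum1=1, sum2=37
  after byte 3 (0x6F): sum1=112, sum2=149
  after byte 4 (0xF6): sum1=103, sum2=252
Checksum = sum2·256 + sum1 = 252·256 + 103 = 64615 = 0xFC67.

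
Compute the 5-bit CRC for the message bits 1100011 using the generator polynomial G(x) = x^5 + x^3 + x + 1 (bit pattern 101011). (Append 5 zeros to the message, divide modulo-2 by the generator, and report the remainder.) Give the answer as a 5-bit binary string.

00011

Append 5 zeros: 110001100000. Divide by 101011 (XOR where the leading bit is 1):
  pos 0: 110001 XOR 101011 = 011010
  pos 1: 110101 XOR 101011 = 011110
  pos 2: 111100 XOR 101011 = 010111
  pos 3: 101110 XOR 101011 = 000101
  pos 6: 101000 XOR 101011 = 000011
Remainder (last 5 bits) = 00011. This is the CRC / FCS.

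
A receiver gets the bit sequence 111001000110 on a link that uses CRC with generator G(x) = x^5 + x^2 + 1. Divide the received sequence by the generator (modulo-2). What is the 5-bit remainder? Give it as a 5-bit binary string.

00000

Modulo-2 division of 111001000110 by 100101:
  pos 0: 111001 XOR 100101 = 011100
  pos 1: 111000 XOR 100101 = 011101
  pos 2: 111010 XOR 100101 = 011111
  pos 3: 111110 XOR 100101 = 011011
  pos 4: 110111 XOR 100101 = 010010
  pos 5: 100101 XOR 100101 = 000000
Remainder = 00000 (zero — the frame passes the CRC check).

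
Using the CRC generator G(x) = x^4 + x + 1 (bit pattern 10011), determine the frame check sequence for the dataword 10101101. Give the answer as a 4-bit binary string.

Append 4 zeros: 101011010000. Divide by 10011 (XOR where the leading bit is 1):
  pos 0: 10101 XOR 10011 = 00110
  pos 2: 11010 XOR 10011 = 01001
  pos 3: 10011 XOR 10011 = 00000
Remainder (last 4 bits) = 0000. This is the CRC / FCS.

0000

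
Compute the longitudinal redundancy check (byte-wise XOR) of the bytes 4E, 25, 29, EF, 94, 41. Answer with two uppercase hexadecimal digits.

XOR the bytes together:
  start with 0x4E
  0x4E ⊕ 0x25 = 0x6B
  0x6B ⊕ 0x29 = 0x42
  0x42 ⊕ 0xEF = 0xAD
  0xAD ⊕ 0x94 = 0x39
  0x39 ⊕ 0x41 = 0x78

78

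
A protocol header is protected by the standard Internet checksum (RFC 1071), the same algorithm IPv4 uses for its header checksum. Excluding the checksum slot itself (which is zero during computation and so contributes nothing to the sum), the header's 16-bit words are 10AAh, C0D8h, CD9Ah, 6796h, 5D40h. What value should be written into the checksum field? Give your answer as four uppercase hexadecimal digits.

9C0B

One's-complement addition (fold any carry out of bit 15 back into bit 0):
  0x10AA + 0xC0D8 = 0x0D182
  0xD182 + 0xCD9A = 0x19F1C → wrap carry → 0x9F1D
  0x9F1D + 0x6796 = 0x106B3 → wrap carry → 0x06B4
  0x06B4 + 0x5D40 = 0x063F4
One's-complement sum = 0x63F4.
Checksum = ~0x63F4 & 0xFFFF = 0x9C0B.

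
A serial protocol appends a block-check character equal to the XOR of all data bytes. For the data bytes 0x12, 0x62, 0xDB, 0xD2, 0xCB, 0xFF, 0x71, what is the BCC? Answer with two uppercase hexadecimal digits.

3C

XOR the bytes together:
  start with 0x12
  0x12 ⊕ 0x62 = 0x70
  0x70 ⊕ 0xDB = 0xAB
  0xAB ⊕ 0xD2 = 0x79
  0x79 ⊕ 0xCB = 0xB2
  0xB2 ⊕ 0xFF = 0x4D
  0x4D ⊕ 0x71 = 0x3C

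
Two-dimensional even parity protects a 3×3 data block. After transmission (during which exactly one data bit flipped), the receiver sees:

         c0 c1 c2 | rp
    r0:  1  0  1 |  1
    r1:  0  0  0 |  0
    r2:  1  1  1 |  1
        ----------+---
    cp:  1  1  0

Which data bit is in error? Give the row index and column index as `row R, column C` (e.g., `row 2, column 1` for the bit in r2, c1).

row 0, column 0

Recompute each row's even parity and compare to rp:
  r0: data parity 0, sent rp 1 → mismatch
  r1: data parity 0, sent rp 0 → ok
  r2: data parity 1, sent rp 1 → ok
Recompute each column's even parity and compare to cp:
  c0: data parity 0, sent cp 1 → mismatch
  c1: data parity 1, sent cp 1 → ok
  c2: data parity 0, sent cp 0 → ok
Exactly one row (r0) and one column (c0) fail → the flipped bit is at their intersection.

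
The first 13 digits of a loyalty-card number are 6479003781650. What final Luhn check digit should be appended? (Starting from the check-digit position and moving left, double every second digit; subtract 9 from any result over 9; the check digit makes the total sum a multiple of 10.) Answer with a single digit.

0

Partial digits right→left: 0 5 6 1 8 7 3 0 0 9 7 4 6
Double every second digit counting from the check-digit position (so the 1st, 3rd, 5th, ... of the partial from the right).
  doubled (with −9 where >9): 0 3 7 6 0 5 3 → sum 24
  kept as-is: 5 1 7 0 9 4 → sum 26
Total = 24 + 26 = 50.
Check digit = (10 − (50 mod 10)) mod 10 = 0.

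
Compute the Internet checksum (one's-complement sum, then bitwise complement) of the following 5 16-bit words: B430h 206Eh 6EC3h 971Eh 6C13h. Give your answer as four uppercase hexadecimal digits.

B96B

One's-complement addition (fold any carry out of bit 15 back into bit 0):
  0xB430 + 0x206E = 0x0D49E
  0xD49E + 0x6EC3 = 0x14361 → wrap carry → 0x4362
  0x4362 + 0x971E = 0x0DA80
  0xDA80 + 0x6C13 = 0x14693 → wrap carry → 0x4694
One's-complement sum = 0x4694.
Checksum = ~0x4694 & 0xFFFF = 0xB96B.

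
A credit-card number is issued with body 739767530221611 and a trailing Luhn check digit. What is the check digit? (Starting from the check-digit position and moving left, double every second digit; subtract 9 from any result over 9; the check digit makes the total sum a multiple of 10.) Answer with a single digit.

9

Partial digits right→left: 1 1 6 1 2 2 0 3 5 7 6 7 9 3 7
Double every second digit counting from the check-digit position (so the 1st, 3rd, 5th, ... of the partial from the right).
  doubled (with −9 where >9): 2 3 4 0 1 3 9 5 → sum 27
  kept as-is: 1 1 2 3 7 7 3 → sum 24
Total = 27 + 24 = 51.
Check digit = (10 − (51 mod 10)) mod 10 = 9.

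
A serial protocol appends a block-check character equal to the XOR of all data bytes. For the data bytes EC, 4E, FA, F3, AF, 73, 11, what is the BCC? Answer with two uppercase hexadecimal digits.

XOR the bytes together:
  start with 0xEC
  0xEC ⊕ 0x4E = 0xA2
  0xA2 ⊕ 0xFA = 0x58
  0x58 ⊕ 0xF3 = 0xAB
  0xAB ⊕ 0xAF = 0x04
  0x04 ⊕ 0x73 = 0x77
  0x77 ⊕ 0x11 = 0x66

66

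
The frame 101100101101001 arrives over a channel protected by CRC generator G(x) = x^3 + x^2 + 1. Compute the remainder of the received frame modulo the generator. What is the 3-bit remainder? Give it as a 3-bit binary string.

110

Modulo-2 division of 101100101101001 by 1101:
  pos 0: 1011 XOR 1101 = 0110
  pos 1: 1100 XOR 1101 = 0001
  pos 4: 1010 XOR 1101 = 0111
  pos 5: 1111 XOR 1101 = 0010
  pos 7: 1010 XOR 1101 = 0111
  pos 8: 1111 XOR 1101 = 0010
  pos 10: 1000 XOR 1101 = 0101
  pos 11: 1011 XOR 1101 = 0110
Remainder = 110 (nonzero — an error is detected).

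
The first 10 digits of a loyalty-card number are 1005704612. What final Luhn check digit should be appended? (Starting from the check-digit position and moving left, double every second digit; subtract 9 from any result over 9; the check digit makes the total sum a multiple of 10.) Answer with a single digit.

9

Partial digits right→left: 2 1 6 4 0 7 5 0 0 1
Double every second digit counting from the check-digit position (so the 1st, 3rd, 5th, ... of the partial from the right).
  doubled (with −9 where >9): 4 3 0 1 0 → sum 8
  kept as-is: 1 4 7 0 1 → sum 13
Total = 8 + 13 = 21.
Check digit = (10 − (21 mod 10)) mod 10 = 9.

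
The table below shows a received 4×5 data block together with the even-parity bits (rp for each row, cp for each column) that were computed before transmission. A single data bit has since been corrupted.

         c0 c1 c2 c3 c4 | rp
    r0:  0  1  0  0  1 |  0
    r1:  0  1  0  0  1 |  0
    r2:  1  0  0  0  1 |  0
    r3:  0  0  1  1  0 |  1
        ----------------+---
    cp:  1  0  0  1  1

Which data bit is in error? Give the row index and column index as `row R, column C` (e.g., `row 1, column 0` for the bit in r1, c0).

Recompute each row's even parity and compare to rp:
  r0: data parity 0, sent rp 0 → ok
  r1: data parity 0, sent rp 0 → ok
  r2: data parity 0, sent rp 0 → ok
  r3: data parity 0, sent rp 1 → mismatch
Recompute each column's even parity and compare to cp:
  c0: data parity 1, sent cp 1 → ok
  c1: data parity 0, sent cp 0 → ok
  c2: data parity 1, sent cp 0 → mismatch
  c3: data parity 1, sent cp 1 → ok
  c4: data parity 1, sent cp 1 → ok
Exactly one row (r3) and one column (c2) fail → the flipped bit is at their intersection.

row 3, column 2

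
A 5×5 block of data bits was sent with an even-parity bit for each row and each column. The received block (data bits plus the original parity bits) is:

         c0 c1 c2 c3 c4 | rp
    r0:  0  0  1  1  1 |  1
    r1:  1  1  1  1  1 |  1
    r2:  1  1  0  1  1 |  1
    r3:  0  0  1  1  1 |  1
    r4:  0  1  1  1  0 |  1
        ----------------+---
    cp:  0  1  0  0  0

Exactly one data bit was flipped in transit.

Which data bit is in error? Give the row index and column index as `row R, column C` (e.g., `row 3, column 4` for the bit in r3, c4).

Recompute each row's even parity and compare to rp:
  r0: data parity 1, sent rp 1 → ok
  r1: data parity 1, sent rp 1 → ok
  r2: data parity 0, sent rp 1 → mismatch
  r3: data parity 1, sent rp 1 → ok
  r4: data parity 1, sent rp 1 → ok
Recompute each column's even parity and compare to cp:
  c0: data parity 0, sent cp 0 → ok
  c1: data parity 1, sent cp 1 → ok
  c2: data parity 0, sent cp 0 → ok
  c3: data parity 1, sent cp 0 → mismatch
  c4: data parity 0, sent cp 0 → ok
Exactly one row (r2) and one column (c3) fail → the flipped bit is at their intersection.

row 2, column 3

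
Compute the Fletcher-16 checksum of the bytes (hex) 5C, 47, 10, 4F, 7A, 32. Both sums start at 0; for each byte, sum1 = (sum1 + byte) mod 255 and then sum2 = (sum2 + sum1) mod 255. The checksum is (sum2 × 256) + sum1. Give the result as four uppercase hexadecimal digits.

Running sums (mod 255):
  after byte 0 (5C): sum1=92, sum2=92
  after byte 1 (47): sum1=163, sum2=0
  after byte 2 (10): sum1=179, sum2=179
  after byte 3 (4F): sum1=3, sum2=182
  after byte 4 (7A): sum1=125, sum2=52
  after byte 5 (32): sum1=175, sum2=227
Checksum = sum2·256 + sum1 = 227·256 + 175 = 58287 = 0xE3AF.

E3AF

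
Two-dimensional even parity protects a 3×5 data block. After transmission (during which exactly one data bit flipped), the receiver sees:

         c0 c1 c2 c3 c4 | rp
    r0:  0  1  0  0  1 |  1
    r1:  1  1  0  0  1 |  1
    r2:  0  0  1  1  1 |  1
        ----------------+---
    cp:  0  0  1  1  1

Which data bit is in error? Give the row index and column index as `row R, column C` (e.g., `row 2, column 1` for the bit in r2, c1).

row 0, column 0

Recompute each row's even parity and compare to rp:
  r0: data parity 0, sent rp 1 → mismatch
  r1: data parity 1, sent rp 1 → ok
  r2: data parity 1, sent rp 1 → ok
Recompute each column's even parity and compare to cp:
  c0: data parity 1, sent cp 0 → mismatch
  c1: data parity 0, sent cp 0 → ok
  c2: data parity 1, sent cp 1 → ok
  c3: data parity 1, sent cp 1 → ok
  c4: data parity 1, sent cp 1 → ok
Exactly one row (r0) and one column (c0) fail → the flipped bit is at their intersection.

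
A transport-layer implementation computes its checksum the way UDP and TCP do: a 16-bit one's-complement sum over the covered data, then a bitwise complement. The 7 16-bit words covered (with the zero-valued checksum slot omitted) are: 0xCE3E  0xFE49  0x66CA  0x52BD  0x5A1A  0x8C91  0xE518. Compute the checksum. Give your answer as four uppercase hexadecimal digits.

One's-complement addition (fold any carry out of bit 15 back into bit 0):
  0xCE3E + 0xFE49 = 0x1CC87 → wrap carry → 0xCC88
  0xCC88 + 0x66CA = 0x13352 → wrap carry → 0x3353
  0x3353 + 0x52BD = 0x08610
  0x8610 + 0x5A1A = 0x0E02A
  0xE02A + 0x8C91 = 0x16CBB → wrap carry → 0x6CBC
  0x6CBC + 0xE518 = 0x151D4 → wrap carry → 0x51D5
One's-complement sum = 0x51D5.
Checksum = ~0x51D5 & 0xFFFF = 0xAE2A.

AE2A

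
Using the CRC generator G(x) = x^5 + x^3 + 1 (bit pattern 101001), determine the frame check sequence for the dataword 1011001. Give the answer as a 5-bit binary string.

00001

Append 5 zeros: 101100100000. Divide by 101001 (XOR where the leading bit is 1):
  pos 0: 101100 XOR 101001 = 000101
  pos 3: 101100 XOR 101001 = 000101
  pos 6: 101000 XOR 101001 = 000001
Remainder (last 5 bits) = 00001. This is the CRC / FCS.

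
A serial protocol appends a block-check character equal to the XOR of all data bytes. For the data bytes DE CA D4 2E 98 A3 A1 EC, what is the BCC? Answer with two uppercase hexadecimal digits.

XOR the bytes together:
  start with 0xDE
  0xDE ⊕ 0xCA = 0x14
  0x14 ⊕ 0xD4 = 0xC0
  0xC0 ⊕ 0x2E = 0xEE
  0xEE ⊕ 0x98 = 0x76
  0x76 ⊕ 0xA3 = 0xD5
  0xD5 ⊕ 0xA1 = 0x74
  0x74 ⊕ 0xEC = 0x98

98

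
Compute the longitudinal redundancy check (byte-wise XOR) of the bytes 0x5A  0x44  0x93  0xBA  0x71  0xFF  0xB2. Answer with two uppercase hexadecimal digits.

XOR the bytes together:
  start with 0x5A
  0x5A ⊕ 0x44 = 0x1E
  0x1E ⊕ 0x93 = 0x8D
  0x8D ⊕ 0xBA = 0x37
  0x37 ⊕ 0x71 = 0x46
  0x46 ⊕ 0xFF = 0xB9
  0xB9 ⊕ 0xB2 = 0x0B

0B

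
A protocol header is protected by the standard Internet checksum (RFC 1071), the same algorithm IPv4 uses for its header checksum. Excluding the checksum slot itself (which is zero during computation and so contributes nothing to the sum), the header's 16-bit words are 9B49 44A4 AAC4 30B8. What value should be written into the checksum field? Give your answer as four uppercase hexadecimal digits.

One's-complement addition (fold any carry out of bit 15 back into bit 0):
  0x9B49 + 0x44A4 = 0x0DFED
  0xDFED + 0xAAC4 = 0x18AB1 → wrap carry → 0x8AB2
  0x8AB2 + 0x30B8 = 0x0BB6A
One's-complement sum = 0xBB6A.
Checksum = ~0xBB6A & 0xFFFF = 0x4495.

4495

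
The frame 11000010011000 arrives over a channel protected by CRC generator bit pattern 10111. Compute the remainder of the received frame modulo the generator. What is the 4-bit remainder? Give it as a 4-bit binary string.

1011

Modulo-2 division of 11000010011000 by 10111:
  pos 0: 11000 XOR 10111 = 01111
  pos 1: 11110 XOR 10111 = 01001
  pos 2: 10011 XOR 10111 = 00100
  pos 4: 10000 XOR 10111 = 00111
  pos 6: 11111 XOR 10111 = 01000
  pos 7: 10000 XOR 10111 = 00111
  pos 9: 11100 XOR 10111 = 01011
Remainder = 1011 (nonzero — an error is detected).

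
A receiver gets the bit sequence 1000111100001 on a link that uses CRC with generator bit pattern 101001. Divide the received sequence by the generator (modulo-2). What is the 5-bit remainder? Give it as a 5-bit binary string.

Modulo-2 division of 1000111100001 by 101001:
  pos 0: 100011 XOR 101001 = 001010
  pos 2: 101011 XOR 101001 = 000010
  pos 6: 100000 XOR 101001 = 001001
Remainder = 10011 (nonzero — an error is detected).

10011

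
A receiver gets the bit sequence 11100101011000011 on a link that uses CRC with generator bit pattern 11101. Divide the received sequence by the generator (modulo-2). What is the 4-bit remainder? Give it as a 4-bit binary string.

Modulo-2 division of 11100101011000011 by 11101:
  pos 0: 11100 XOR 11101 = 00001
  pos 4: 11010 XOR 11101 = 00111
  pos 6: 11111 XOR 11101 = 00010
  pos 9: 10000 XOR 11101 = 01101
  pos 10: 11010 XOR 11101 = 00111
  pos 12: 11111 XOR 11101 = 00010
Remainder = 0010 (nonzero — an error is detected).

0010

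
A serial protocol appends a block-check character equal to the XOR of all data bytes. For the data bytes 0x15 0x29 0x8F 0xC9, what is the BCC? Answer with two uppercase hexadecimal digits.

7A

XOR the bytes together:
  start with 0x15
  0x15 ⊕ 0x29 = 0x3C
  0x3C ⊕ 0x8F = 0xB3
  0xB3 ⊕ 0xC9 = 0x7A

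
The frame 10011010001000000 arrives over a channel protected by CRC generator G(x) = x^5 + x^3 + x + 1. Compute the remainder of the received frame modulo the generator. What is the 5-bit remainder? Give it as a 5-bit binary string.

00010

Modulo-2 division of 10011010001000000 by 101011:
  pos 0: 100110 XOR 101011 = 001101
  pos 2: 110110 XOR 101011 = 011101
  pos 3: 111010 XOR 101011 = 010001
  pos 4: 100010 XOR 101011 = 001001
  pos 6: 100110 XOR 101011 = 001101
  pos 8: 110100 XOR 101011 = 011111
  pos 9: 111110 XOR 101011 = 010101
  pos 10: 101010 XOR 101011 = 000001
Remainder = 00010 (nonzero — an error is detected).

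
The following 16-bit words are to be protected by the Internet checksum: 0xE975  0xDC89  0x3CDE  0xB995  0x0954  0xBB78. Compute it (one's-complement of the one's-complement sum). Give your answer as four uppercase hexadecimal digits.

7EBF

One's-complement addition (fold any carry out of bit 15 back into bit 0):
  0xE975 + 0xDC89 = 0x1C5FE → wrap carry → 0xC5FF
  0xC5FF + 0x3CDE = 0x102DD → wrap carry → 0x02DE
  0x02DE + 0xB995 = 0x0BC73
  0xBC73 + 0x0954 = 0x0C5C7
  0xC5C7 + 0xBB78 = 0x1813F → wrap carry → 0x8140
One's-complement sum = 0x8140.
Checksum = ~0x8140 & 0xFFFF = 0x7EBF.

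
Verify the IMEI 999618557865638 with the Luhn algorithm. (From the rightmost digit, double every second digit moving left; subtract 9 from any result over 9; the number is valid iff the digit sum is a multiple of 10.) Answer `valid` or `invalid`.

invalid

From the right, keep odd positions and double even positions (subtract 9 from any doubled value over 9):
  doubled (positions 2,4,...): 6 1 7 1 7 3 9 → sum 34
  kept (positions 1,3,...): 8 6 6 7 5 1 9 9 → sum 51
Total = 85.
85 mod 10 = 5, so the number is invalid.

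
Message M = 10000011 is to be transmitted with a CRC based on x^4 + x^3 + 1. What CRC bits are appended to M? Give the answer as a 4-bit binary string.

1111

Append 4 zeros: 100000110000. Divide by 11001 (XOR where the leading bit is 1):
  pos 0: 10000 XOR 11001 = 01001
  pos 1: 10010 XOR 11001 = 01011
  pos 2: 10111 XOR 11001 = 01110
  pos 3: 11101 XOR 11001 = 00100
  pos 5: 10000 XOR 11001 = 01001
  pos 6: 10010 XOR 11001 = 01011
  pos 7: 10110 XOR 11001 = 01111
Remainder (last 4 bits) = 1111. This is the CRC / FCS.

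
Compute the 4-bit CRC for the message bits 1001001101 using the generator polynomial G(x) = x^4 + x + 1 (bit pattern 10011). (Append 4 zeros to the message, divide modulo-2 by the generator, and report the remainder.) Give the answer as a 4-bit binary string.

Append 4 zeros: 10010011010000. Divide by 10011 (XOR where the leading bit is 1):
  pos 0: 10010 XOR 10011 = 00001
  pos 4: 10110 XOR 10011 = 00101
  pos 6: 10110 XOR 10011 = 00101
  pos 8: 10100 XOR 10011 = 00111
Remainder (last 4 bits) = 1110. This is the CRC / FCS.

1110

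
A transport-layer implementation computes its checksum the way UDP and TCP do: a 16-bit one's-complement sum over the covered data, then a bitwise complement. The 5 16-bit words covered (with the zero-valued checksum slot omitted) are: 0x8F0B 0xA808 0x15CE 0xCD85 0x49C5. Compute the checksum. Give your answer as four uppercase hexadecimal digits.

One's-complement addition (fold any carry out of bit 15 back into bit 0):
  0x8F0B + 0xA808 = 0x13713 → wrap carry → 0x3714
  0x3714 + 0x15CE = 0x04CE2
  0x4CE2 + 0xCD85 = 0x11A67 → wrap carry → 0x1A68
  0x1A68 + 0x49C5 = 0x0642D
One's-complement sum = 0x642D.
Checksum = ~0x642D & 0xFFFF = 0x9BD2.

9BD2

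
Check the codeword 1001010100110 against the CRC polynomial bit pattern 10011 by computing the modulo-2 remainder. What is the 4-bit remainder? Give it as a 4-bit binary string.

1110

Modulo-2 division of 1001010100110 by 10011:
  pos 0: 10010 XOR 10011 = 00001
  pos 4: 11010 XOR 10011 = 01001
  pos 5: 10010 XOR 10011 = 00001
Remainder = 1110 (nonzero — an error is detected).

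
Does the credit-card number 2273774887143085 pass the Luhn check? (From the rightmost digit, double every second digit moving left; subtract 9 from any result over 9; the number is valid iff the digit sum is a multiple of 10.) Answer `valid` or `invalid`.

From the right, keep odd positions and double even positions (subtract 9 from any doubled value over 9):
  doubled (positions 2,4,...): 7 6 2 7 8 5 5 4 → sum 44
  kept (positions 1,3,...): 5 0 4 7 8 7 3 2 → sum 36
Total = 80.
80 mod 10 = 0, so the number is valid.

valid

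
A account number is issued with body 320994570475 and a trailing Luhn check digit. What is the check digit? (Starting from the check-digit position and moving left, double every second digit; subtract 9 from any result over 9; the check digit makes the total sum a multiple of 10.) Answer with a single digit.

Partial digits right→left: 5 7 4 0 7 5 4 9 9 0 2 3
Double every second digit counting from the check-digit position (so the 1st, 3rd, 5th, ... of the partial from the right).
  doubled (with −9 where >9): 1 8 5 8 9 4 → sum 35
  kept as-is: 7 0 5 9 0 3 → sum 24
Total = 35 + 24 = 59.
Check digit = (10 − (59 mod 10)) mod 10 = 1.

1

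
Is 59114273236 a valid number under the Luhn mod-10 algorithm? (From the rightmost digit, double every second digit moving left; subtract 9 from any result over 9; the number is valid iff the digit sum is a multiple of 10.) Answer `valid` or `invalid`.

From the right, keep odd positions and double even positions (subtract 9 from any doubled value over 9):
  doubled (positions 2,4,...): 6 6 4 2 9 → sum 27
  kept (positions 1,3,...): 6 2 7 4 1 5 → sum 25
Total = 52.
52 mod 10 = 2, so the number is invalid.

invalid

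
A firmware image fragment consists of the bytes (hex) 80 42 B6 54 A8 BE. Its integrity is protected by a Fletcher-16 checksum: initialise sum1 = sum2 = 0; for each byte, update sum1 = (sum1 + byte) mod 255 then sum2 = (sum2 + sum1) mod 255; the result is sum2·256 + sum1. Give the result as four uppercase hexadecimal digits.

3635

Running sums (mod 255):
  after byte 0 (80): sum1=128, sum2=128
  after byte 1 (42): sum1=194, sum2=67
  after byte 2 (B6): sum1=121, sum2=188
  after byte 3 (54): sum1=205, sum2=138
  after byte 4 (A8): sum1=118, sum2=1
  after byte 5 (BE): sum1=53, sum2=54
Checksum = sum2·256 + sum1 = 54·256 + 53 = 13877 = 0x3635.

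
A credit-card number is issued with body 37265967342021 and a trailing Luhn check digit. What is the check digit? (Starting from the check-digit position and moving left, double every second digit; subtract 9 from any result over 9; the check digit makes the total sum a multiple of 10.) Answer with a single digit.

Partial digits right→left: 1 2 0 2 4 3 7 6 9 5 6 2 7 3
Double every second digit counting from the check-digit position (so the 1st, 3rd, 5th, ... of the partial from the right).
  doubled (with −9 where >9): 2 0 8 5 9 3 5 → sum 32
  kept as-is: 2 2 3 6 5 2 3 → sum 23
Total = 32 + 23 = 55.
Check digit = (10 − (55 mod 10)) mod 10 = 5.

5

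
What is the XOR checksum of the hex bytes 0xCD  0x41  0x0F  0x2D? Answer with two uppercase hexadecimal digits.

XOR the bytes together:
  start with 0xCD
  0xCD ⊕ 0x41 = 0x8C
  0x8C ⊕ 0x0F = 0x83
  0x83 ⊕ 0x2D = 0xAE

AE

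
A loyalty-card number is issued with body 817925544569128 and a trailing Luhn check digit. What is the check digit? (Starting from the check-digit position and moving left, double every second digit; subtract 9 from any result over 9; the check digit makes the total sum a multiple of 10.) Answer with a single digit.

8

Partial digits right→left: 8 2 1 9 6 5 4 4 5 5 2 9 7 1 8
Double every second digit counting from the check-digit position (so the 1st, 3rd, 5th, ... of the partial from the right).
  doubled (with −9 where >9): 7 2 3 8 1 4 5 7 → sum 37
  kept as-is: 2 9 5 4 5 9 1 → sum 35
Total = 37 + 35 = 72.
Check digit = (10 − (72 mod 10)) mod 10 = 8.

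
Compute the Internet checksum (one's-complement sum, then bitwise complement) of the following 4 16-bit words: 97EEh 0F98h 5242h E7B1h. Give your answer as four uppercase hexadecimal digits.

1E85

One's-complement addition (fold any carry out of bit 15 back into bit 0):
  0x97EE + 0x0F98 = 0x0A786
  0xA786 + 0x5242 = 0x0F9C8
  0xF9C8 + 0xE7B1 = 0x1E179 → wrap carry → 0xE17A
One's-complement sum = 0xE17A.
Checksum = ~0xE17A & 0xFFFF = 0x1E85.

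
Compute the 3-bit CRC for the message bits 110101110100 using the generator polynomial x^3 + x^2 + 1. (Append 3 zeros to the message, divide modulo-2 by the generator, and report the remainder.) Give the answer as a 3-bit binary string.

100

Append 3 zeros: 110101110100000. Divide by 1101 (XOR where the leading bit is 1):
  pos 0: 1101 XOR 1101 = 0000
  pos 5: 1110 XOR 1101 = 0011
  pos 7: 1110 XOR 1101 = 0011
  pos 9: 1100 XOR 1101 = 0001
Remainder (last 3 bits) = 100. This is the CRC / FCS.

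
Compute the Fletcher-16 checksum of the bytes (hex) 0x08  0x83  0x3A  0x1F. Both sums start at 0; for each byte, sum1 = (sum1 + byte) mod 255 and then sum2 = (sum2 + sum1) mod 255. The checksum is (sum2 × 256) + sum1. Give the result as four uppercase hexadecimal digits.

Running sums (mod 255):
  after byte 0 (0x08): sum1=8, sum2=8
  after byte 1 (0x83): sum1=139, sum2=147
  after byte 2 (0x3A): sum1=197, sum2=89
  after byte 3 (0x1F): sum1=228, sum2=62
Checksum = sum2·256 + sum1 = 62·256 + 228 = 16100 = 0x3EE4.

3EE4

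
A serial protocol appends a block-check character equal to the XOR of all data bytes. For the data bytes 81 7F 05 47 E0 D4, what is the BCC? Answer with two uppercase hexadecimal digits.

88

XOR the bytes together:
  start with 0x81
  0x81 ⊕ 0x7F = 0xFE
  0xFE ⊕ 0x05 = 0xFB
  0xFB ⊕ 0x47 = 0xBC
  0xBC ⊕ 0xE0 = 0x5C
  0x5C ⊕ 0xD4 = 0x88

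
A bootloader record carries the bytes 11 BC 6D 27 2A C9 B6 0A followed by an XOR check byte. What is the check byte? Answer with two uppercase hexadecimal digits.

B8

XOR the bytes together:
  start with 0x11
  0x11 ⊕ 0xBC = 0xAD
  0xAD ⊕ 0x6D = 0xC0
  0xC0 ⊕ 0x27 = 0xE7
  0xE7 ⊕ 0x2A = 0xCD
  0xCD ⊕ 0xC9 = 0x04
  0x04 ⊕ 0xB6 = 0xB2
  0xB2 ⊕ 0x0A = 0xB8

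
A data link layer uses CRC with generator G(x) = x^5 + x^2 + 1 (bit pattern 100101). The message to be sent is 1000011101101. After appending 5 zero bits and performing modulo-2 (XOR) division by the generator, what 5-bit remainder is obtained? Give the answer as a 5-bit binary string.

10111

Append 5 zeros: 100001110110100000. Divide by 100101 (XOR where the leading bit is 1):
  pos 0: 100001 XOR 100101 = 000100
  pos 3: 100110 XOR 100101 = 000011
  pos 7: 111101 XOR 100101 = 011000
  pos 8: 110000 XOR 100101 = 010101
  pos 9: 101010 XOR 100101 = 001111
  pos 11: 111100 XOR 100101 = 011001
  pos 12: 110010 XOR 100101 = 010111
Remainder (last 5 bits) = 10111. This is the CRC / FCS.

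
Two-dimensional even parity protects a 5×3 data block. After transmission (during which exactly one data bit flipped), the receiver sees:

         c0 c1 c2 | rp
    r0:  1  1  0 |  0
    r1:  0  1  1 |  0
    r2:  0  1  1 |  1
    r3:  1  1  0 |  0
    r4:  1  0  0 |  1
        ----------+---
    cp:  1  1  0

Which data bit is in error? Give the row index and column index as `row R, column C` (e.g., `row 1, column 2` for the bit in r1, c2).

row 2, column 1

Recompute each row's even parity and compare to rp:
  r0: data parity 0, sent rp 0 → ok
  r1: data parity 0, sent rp 0 → ok
  r2: data parity 0, sent rp 1 → mismatch
  r3: data parity 0, sent rp 0 → ok
  r4: data parity 1, sent rp 1 → ok
Recompute each column's even parity and compare to cp:
  c0: data parity 1, sent cp 1 → ok
  c1: data parity 0, sent cp 1 → mismatch
  c2: data parity 0, sent cp 0 → ok
Exactly one row (r2) and one column (c1) fail → the flipped bit is at their intersection.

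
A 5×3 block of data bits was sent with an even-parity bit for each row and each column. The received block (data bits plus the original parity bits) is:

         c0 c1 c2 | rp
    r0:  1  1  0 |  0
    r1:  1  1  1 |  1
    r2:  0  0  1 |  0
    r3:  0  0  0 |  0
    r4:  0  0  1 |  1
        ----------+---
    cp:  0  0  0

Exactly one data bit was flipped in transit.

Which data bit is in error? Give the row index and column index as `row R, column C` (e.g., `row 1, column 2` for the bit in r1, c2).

row 2, column 2

Recompute each row's even parity and compare to rp:
  r0: data parity 0, sent rp 0 → ok
  r1: data parity 1, sent rp 1 → ok
  r2: data parity 1, sent rp 0 → mismatch
  r3: data parity 0, sent rp 0 → ok
  r4: data parity 1, sent rp 1 → ok
Recompute each column's even parity and compare to cp:
  c0: data parity 0, sent cp 0 → ok
  c1: data parity 0, sent cp 0 → ok
  c2: data parity 1, sent cp 0 → mismatch
Exactly one row (r2) and one column (c2) fail → the flipped bit is at their intersection.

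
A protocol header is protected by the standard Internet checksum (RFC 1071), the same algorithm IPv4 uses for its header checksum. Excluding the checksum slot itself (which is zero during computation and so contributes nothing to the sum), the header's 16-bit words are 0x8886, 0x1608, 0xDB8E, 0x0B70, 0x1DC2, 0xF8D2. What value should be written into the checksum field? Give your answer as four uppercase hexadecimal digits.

One's-complement addition (fold any carry out of bit 15 back into bit 0):
  0x8886 + 0x1608 = 0x09E8E
  0x9E8E + 0xDB8E = 0x17A1C → wrap carry → 0x7A1D
  0x7A1D + 0x0B70 = 0x0858D
  0x858D + 0x1DC2 = 0x0A34F
  0xA34F + 0xF8D2 = 0x19C21 → wrap carry → 0x9C22
One's-complement sum = 0x9C22.
Checksum = ~0x9C22 & 0xFFFF = 0x63DD.

63DD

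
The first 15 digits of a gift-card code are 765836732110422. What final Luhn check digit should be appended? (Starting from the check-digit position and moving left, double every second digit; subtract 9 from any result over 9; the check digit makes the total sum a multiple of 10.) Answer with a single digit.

Partial digits right→left: 2 2 4 0 1 1 2 3 7 6 3 8 5 6 7
Double every second digit counting from the check-digit position (so the 1st, 3rd, 5th, ... of the partial from the right).
  doubled (with −9 where >9): 4 8 2 4 5 6 1 5 → sum 35
  kept as-is: 2 0 1 3 6 8 6 → sum 26
Total = 35 + 26 = 61.
Check digit = (10 − (61 mod 10)) mod 10 = 9.

9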